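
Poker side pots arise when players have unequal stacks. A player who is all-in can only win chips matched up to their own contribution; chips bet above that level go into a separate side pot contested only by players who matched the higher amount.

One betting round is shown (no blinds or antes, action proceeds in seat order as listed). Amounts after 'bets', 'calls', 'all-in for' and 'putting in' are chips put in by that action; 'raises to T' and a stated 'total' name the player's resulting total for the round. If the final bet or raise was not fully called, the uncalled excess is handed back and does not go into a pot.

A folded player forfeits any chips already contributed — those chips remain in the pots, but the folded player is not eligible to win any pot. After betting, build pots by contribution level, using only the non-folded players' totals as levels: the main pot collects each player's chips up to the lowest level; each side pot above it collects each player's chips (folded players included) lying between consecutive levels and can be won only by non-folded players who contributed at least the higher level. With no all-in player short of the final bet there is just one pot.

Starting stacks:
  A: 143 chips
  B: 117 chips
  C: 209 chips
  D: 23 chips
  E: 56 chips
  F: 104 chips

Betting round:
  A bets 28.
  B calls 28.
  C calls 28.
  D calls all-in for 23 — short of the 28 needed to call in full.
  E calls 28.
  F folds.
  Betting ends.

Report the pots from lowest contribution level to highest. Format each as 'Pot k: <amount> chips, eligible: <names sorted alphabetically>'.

Contributions: A=28, B=28, C=28, D=23, E=28
Folded: F
Pot levels (distinct totals of non-folded players): 23, 28
Layer 1-23: 23 each from A, B, C, D, E = 23*5 = 115 chips; eligible A, B, C, D, E
Layer 24-28: 5 each from A, B, C, E = 5*4 = 20 chips; eligible A, B, C, E

Pot 1: 115 chips, eligible: A, B, C, D, E
Pot 2: 20 chips, eligible: A, B, C, E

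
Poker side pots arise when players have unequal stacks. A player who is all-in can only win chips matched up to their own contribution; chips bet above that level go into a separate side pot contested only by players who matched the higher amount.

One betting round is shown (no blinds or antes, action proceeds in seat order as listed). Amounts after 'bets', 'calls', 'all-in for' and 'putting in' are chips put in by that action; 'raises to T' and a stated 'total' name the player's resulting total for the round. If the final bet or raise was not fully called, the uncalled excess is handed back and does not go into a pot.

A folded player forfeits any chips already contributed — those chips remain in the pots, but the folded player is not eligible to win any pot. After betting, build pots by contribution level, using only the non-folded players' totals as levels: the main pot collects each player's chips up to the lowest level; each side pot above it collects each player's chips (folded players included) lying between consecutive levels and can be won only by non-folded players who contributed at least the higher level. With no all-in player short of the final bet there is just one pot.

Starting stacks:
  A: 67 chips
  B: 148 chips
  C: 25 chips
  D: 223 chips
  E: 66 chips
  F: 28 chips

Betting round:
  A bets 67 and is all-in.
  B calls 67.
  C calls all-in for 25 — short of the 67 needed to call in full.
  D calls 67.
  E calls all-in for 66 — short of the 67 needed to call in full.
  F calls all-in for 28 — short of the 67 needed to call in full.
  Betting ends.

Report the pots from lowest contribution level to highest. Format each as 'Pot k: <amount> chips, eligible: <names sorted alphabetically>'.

Contributions: A=67, B=67, C=25, D=67, E=66, F=28
Pot levels (distinct totals of non-folded players): 25, 28, 66, 67
Layer 1-25: 25 each from A, B, C, D, E, F = 25*6 = 150 chips; eligible A, B, C, D, E, F
Layer 26-28: 3 each from A, B, D, E, F = 3*5 = 15 chips; eligible A, B, D, E, F
Layer 29-66: 38 each from A, B, D, E = 38*4 = 152 chips; eligible A, B, D, E
Layer 67-67: 1 each from A, B, D = 1*3 = 3 chips; eligible A, B, D

Pot 1: 150 chips, eligible: A, B, C, D, E, F
Pot 2: 15 chips, eligible: A, B, D, E, F
Pot 3: 152 chips, eligible: A, B, D, E
Pot 4: 3 chips, eligible: A, B, D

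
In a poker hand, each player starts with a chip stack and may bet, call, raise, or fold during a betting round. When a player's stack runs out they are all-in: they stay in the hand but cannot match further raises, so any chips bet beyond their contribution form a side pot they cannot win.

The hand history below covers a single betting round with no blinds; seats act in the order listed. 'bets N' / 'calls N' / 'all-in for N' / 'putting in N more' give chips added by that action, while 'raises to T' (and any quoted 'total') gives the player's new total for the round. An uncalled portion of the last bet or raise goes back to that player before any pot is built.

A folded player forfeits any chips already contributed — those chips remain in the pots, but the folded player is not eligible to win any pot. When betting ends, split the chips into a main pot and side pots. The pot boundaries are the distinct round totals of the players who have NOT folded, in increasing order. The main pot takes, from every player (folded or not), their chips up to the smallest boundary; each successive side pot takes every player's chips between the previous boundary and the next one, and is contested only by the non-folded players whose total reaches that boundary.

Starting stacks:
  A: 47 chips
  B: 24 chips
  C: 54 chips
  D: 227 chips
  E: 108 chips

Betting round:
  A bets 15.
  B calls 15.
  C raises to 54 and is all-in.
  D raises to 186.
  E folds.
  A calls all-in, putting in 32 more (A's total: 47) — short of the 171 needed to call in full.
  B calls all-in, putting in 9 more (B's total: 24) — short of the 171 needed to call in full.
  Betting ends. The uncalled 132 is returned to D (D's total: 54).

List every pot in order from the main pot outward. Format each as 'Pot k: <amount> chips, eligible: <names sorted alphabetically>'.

Contributions (after 132 returned to D): A=47, B=24, C=54, D=54
Folded: E
Pot levels (distinct totals of non-folded players): 24, 47, 54
Layer 1-24: 24 each from A, B, C, D = 24*4 = 96 chips; eligible A, B, C, D
Layer 25-47: 23 each from A, C, D = 23*3 = 69 chips; eligible A, C, D
Layer 48-54: 7 each from C, D = 7*2 = 14 chips; eligible C, D

Pot 1: 96 chips, eligible: A, B, C, D
Pot 2: 69 chips, eligible: A, C, D
Pot 3: 14 chips, eligible: C, D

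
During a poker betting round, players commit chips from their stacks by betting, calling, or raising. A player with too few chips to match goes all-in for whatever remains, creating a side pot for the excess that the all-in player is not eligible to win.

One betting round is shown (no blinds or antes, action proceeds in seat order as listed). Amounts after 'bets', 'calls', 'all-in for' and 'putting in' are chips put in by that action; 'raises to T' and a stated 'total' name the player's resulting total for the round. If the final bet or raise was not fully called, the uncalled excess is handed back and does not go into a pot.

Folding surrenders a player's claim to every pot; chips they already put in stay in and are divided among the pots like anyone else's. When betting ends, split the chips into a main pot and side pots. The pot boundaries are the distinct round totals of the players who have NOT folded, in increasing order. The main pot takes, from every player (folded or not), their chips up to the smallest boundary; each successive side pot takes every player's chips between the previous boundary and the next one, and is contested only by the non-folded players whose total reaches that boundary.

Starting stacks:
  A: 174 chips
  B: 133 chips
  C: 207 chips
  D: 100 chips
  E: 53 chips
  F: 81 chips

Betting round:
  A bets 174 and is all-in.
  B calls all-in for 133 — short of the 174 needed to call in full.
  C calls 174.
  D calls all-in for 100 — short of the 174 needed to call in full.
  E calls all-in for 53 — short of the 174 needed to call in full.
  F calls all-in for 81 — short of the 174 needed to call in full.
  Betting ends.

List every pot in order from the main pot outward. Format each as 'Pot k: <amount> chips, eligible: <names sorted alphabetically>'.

Contributions: A=174, B=133, C=174, D=100, E=53, F=81
Pot levels (distinct totals of non-folded players): 53, 81, 100, 133, 174
Layer 1-53: 53 each from A, B, C, D, E, F = 53*6 = 318 chips; eligible A, B, C, D, E, F
Layer 54-81: 28 each from A, B, C, D, F = 28*5 = 140 chips; eligible A, B, C, D, F
Layer 82-100: 19 each from A, B, C, D = 19*4 = 76 chips; eligible A, B, C, D
Layer 101-133: 33 each from A, B, C = 33*3 = 99 chips; eligible A, B, C
Layer 134-174: 41 each from A, C = 41*2 = 82 chips; eligible A, C

Pot 1: 318 chips, eligible: A, B, C, D, E, F
Pot 2: 140 chips, eligible: A, B, C, D, F
Pot 3: 76 chips, eligible: A, B, C, D
Pot 4: 99 chips, eligible: A, B, C
Pot 5: 82 chips, eligible: A, C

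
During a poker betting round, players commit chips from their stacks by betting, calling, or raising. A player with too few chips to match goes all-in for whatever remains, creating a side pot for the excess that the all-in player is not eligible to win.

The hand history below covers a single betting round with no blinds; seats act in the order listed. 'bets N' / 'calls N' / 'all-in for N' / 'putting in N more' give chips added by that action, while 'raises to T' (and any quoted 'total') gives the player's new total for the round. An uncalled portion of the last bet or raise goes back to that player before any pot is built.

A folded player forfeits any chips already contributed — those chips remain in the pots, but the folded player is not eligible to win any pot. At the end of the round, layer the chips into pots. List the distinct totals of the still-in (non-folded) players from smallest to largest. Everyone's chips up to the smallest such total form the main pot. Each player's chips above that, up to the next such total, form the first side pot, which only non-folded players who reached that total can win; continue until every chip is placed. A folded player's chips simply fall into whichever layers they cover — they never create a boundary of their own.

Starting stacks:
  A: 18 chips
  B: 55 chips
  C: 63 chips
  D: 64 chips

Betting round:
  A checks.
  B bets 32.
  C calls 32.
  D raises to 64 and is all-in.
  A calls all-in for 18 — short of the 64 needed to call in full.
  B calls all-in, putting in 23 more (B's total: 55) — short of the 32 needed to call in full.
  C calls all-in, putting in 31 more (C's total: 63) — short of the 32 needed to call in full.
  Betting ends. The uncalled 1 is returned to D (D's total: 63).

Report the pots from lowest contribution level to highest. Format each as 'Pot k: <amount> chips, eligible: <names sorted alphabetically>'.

Contributions (after 1 returned to D): A=18, B=55, C=63, D=63
Pot levels (distinct totals of non-folded players): 18, 55, 63
Layer 1-18: 18 each from A, B, C, D = 18*4 = 72 chips; eligible A, B, C, D
Layer 19-55: 37 each from B, C, D = 37*3 = 111 chips; eligible B, C, D
Layer 56-63: 8 each from C, D = 8*2 = 16 chips; eligible C, D

Pot 1: 72 chips, eligible: A, B, C, D
Pot 2: 111 chips, eligible: B, C, D
Pot 3: 16 chips, eligible: C, D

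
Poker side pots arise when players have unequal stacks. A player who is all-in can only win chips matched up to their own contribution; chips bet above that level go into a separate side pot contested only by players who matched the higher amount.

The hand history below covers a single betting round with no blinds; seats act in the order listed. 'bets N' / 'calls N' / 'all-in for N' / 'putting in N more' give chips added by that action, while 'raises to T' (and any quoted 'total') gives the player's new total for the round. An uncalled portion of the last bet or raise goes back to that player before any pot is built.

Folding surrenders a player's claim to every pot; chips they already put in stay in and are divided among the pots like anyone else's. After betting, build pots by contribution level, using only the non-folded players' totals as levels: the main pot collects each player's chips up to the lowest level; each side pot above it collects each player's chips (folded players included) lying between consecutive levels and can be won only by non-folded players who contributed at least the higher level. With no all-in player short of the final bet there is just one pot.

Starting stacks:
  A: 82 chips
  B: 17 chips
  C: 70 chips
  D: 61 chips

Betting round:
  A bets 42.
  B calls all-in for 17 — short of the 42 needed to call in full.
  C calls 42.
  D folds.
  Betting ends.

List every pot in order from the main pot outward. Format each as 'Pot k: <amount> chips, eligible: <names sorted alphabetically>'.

Pot 1: 51 chips, eligible: A, B, C
Pot 2: 50 chips, eligible: A, C

Derivation:
Contributions: A=42, B=17, C=42
Folded: D
Pot levels (distinct totals of non-folded players): 17, 42
Layer 1-17: 17 each from A, B, C = 17*3 = 51 chips; eligible A, B, C
Layer 18-42: 25 each from A, C = 25*2 = 50 chips; eligible A, C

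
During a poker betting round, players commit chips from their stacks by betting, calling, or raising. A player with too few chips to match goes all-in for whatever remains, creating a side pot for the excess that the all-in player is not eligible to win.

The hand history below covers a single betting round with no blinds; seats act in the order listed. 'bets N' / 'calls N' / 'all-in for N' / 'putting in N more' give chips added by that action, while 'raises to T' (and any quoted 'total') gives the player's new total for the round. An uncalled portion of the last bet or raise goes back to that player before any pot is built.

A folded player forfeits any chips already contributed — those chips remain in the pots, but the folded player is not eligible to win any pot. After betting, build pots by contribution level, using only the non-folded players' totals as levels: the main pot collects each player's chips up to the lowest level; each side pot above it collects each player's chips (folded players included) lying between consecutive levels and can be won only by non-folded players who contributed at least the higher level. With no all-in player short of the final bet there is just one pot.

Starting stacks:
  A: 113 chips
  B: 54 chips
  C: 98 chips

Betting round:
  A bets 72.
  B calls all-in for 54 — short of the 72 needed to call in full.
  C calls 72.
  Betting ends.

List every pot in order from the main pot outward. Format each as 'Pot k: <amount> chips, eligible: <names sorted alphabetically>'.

Pot 1: 162 chips, eligible: A, B, C
Pot 2: 36 chips, eligible: A, C

Derivation:
Contributions: A=72, B=54, C=72
Pot levels (distinct totals of non-folded players): 54, 72
Layer 1-54: 54 each from A, B, C = 54*3 = 162 chips; eligible A, B, C
Layer 55-72: 18 each from A, C = 18*2 = 36 chips; eligible A, C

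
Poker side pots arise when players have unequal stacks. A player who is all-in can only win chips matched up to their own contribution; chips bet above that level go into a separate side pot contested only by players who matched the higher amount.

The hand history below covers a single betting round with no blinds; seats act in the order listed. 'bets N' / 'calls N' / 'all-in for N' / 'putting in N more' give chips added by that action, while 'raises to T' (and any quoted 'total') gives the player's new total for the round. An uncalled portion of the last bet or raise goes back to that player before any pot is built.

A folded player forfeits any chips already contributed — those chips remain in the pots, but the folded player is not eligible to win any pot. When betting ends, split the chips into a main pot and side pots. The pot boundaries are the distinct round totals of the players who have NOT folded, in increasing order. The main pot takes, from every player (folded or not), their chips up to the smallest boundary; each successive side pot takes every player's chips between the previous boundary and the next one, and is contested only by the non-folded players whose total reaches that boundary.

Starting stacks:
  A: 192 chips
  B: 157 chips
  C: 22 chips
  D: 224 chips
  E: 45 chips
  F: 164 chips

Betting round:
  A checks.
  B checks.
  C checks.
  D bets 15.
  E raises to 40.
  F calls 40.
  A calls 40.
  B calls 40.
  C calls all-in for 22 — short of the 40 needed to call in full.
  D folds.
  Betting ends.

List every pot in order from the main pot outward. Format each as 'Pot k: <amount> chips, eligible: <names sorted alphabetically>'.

Contributions: A=40, B=40, C=22, D=15, E=40, F=40
Folded: D
Pot levels (distinct totals of non-folded players): 22, 40
Layer 1-22: A 22 + B 22 + C 22 + D 15 + E 22 + F 22 = 125 chips; eligible A, B, C, E, F
Layer 23-40: 18 each from A, B, E, F = 18*4 = 72 chips; eligible A, B, E, F

Pot 1: 125 chips, eligible: A, B, C, E, F
Pot 2: 72 chips, eligible: A, B, E, F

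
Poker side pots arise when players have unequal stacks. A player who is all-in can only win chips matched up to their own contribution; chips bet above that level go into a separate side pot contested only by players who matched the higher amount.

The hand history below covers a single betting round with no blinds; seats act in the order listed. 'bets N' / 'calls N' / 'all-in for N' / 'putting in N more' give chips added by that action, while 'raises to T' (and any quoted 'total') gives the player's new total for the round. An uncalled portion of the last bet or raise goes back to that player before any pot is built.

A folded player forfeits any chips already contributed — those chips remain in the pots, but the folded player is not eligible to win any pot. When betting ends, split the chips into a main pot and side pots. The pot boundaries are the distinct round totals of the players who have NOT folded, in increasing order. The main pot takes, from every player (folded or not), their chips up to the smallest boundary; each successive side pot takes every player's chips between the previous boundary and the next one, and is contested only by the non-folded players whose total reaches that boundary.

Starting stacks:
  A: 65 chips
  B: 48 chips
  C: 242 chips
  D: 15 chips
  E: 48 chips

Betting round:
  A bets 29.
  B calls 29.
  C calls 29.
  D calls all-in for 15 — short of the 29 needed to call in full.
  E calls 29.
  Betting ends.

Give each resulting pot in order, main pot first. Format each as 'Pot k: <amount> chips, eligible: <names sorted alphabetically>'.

Contributions: A=29, B=29, C=29, D=15, E=29
Pot levels (distinct totals of non-folded players): 15, 29
Layer 1-15: 15 each from A, B, C, D, E = 15*5 = 75 chips; eligible A, B, C, D, E
Layer 16-29: 14 each from A, B, C, E = 14*4 = 56 chips; eligible A, B, C, E

Pot 1: 75 chips, eligible: A, B, C, D, E
Pot 2: 56 chips, eligible: A, B, C, E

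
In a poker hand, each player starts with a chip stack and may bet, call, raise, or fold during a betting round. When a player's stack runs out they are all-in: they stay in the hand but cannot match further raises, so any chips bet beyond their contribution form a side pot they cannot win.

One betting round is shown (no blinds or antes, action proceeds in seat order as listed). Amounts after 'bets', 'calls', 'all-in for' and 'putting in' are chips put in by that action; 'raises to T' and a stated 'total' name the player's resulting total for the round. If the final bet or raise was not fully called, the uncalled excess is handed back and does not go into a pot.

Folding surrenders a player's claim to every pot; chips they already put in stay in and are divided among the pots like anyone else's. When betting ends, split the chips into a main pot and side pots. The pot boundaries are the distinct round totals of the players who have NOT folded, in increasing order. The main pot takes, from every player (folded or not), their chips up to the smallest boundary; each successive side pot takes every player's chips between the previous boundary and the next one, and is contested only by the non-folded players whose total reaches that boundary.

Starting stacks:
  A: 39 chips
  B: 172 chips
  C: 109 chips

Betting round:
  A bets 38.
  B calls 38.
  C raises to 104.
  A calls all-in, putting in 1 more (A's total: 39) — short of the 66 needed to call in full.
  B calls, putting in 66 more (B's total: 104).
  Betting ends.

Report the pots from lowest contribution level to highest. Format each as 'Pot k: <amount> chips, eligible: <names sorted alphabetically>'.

Contributions: A=39, B=104, C=104
Pot levels (distinct totals of non-folded players): 39, 104
Layer 1-39: 39 each from A, B, C = 39*3 = 117 chips; eligible A, B, C
Layer 40-104: 65 each from B, C = 65*2 = 130 chips; eligible B, C

Pot 1: 117 chips, eligible: A, B, C
Pot 2: 130 chips, eligible: B, C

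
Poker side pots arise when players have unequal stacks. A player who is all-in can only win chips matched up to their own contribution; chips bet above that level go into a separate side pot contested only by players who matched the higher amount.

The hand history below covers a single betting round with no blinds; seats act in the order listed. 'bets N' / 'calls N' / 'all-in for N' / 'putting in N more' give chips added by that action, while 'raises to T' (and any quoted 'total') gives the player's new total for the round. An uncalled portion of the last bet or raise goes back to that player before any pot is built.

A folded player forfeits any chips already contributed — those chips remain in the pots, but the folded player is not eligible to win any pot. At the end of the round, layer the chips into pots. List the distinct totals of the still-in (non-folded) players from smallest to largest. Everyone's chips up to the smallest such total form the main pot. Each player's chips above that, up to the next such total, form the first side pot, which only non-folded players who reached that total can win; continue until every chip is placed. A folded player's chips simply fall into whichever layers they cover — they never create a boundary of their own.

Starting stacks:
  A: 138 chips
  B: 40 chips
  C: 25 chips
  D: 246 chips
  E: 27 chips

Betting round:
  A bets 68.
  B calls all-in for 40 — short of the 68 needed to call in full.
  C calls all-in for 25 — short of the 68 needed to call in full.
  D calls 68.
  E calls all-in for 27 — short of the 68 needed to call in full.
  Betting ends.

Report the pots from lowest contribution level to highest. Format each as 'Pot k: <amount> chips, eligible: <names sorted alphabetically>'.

Pot 1: 125 chips, eligible: A, B, C, D, E
Pot 2: 8 chips, eligible: A, B, D, E
Pot 3: 39 chips, eligible: A, B, D
Pot 4: 56 chips, eligible: A, D

Derivation:
Contributions: A=68, B=40, C=25, D=68, E=27
Pot levels (distinct totals of non-folded players): 25, 27, 40, 68
Layer 1-25: 25 each from A, B, C, D, E = 25*5 = 125 chips; eligible A, B, C, D, E
Layer 26-27: 2 each from A, B, D, E = 2*4 = 8 chips; eligible A, B, D, E
Layer 28-40: 13 each from A, B, D = 13*3 = 39 chips; eligible A, B, D
Layer 41-68: 28 each from A, D = 28*2 = 56 chips; eligible A, D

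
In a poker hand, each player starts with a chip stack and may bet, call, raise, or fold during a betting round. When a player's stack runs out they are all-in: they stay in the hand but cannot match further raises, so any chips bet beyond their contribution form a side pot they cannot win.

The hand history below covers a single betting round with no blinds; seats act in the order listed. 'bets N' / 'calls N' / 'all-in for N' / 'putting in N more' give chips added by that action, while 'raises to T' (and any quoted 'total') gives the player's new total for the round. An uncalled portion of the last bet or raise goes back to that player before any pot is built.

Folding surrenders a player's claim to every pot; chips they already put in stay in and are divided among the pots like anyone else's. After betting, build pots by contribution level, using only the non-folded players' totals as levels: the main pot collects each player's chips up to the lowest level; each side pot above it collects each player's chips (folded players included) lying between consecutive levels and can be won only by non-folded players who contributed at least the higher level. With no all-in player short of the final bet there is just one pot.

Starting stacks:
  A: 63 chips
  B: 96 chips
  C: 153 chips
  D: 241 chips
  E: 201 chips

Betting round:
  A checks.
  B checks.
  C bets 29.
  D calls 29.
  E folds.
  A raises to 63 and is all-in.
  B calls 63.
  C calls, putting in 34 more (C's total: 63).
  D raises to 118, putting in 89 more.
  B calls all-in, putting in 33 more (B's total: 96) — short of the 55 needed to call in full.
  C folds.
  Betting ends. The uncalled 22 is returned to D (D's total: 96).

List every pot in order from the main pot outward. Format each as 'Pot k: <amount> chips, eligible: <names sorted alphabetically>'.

Pot 1: 252 chips, eligible: A, B, D
Pot 2: 66 chips, eligible: B, D

Derivation:
Contributions (after 22 returned to D): A=63, B=96, C=63, D=96
Folded: C, E
Pot levels (distinct totals of non-folded players): 63, 96
Layer 1-63: 63 each from A, B, C, D = 63*4 = 252 chips; eligible A, B, D
Layer 64-96: 33 each from B, D = 33*2 = 66 chips; eligible B, D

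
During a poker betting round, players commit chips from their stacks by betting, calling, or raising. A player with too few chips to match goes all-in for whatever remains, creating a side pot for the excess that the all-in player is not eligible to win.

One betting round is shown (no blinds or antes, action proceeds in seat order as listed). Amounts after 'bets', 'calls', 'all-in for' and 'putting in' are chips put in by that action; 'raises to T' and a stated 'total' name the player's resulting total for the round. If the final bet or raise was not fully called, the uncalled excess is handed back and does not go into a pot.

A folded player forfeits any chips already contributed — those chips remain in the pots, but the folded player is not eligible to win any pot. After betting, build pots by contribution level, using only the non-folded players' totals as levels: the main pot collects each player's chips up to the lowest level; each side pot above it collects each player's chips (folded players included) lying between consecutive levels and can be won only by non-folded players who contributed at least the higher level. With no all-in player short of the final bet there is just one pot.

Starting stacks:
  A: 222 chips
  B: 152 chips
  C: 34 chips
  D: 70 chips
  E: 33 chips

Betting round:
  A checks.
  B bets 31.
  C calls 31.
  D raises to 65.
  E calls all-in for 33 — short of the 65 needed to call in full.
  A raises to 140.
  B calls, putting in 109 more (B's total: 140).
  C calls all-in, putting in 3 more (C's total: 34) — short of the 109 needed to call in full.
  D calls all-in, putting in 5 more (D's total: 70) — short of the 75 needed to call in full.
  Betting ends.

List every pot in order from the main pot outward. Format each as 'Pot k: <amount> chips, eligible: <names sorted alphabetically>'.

Contributions: A=140, B=140, C=34, D=70, E=33
Pot levels (distinct totals of non-folded players): 33, 34, 70, 140
Layer 1-33: 33 each from A, B, C, D, E = 33*5 = 165 chips; eligible A, B, C, D, E
Layer 34-34: 1 each from A, B, C, D = 1*4 = 4 chips; eligible A, B, C, D
Layer 35-70: 36 each from A, B, D = 36*3 = 108 chips; eligible A, B, D
Layer 71-140: 70 each from A, B = 70*2 = 140 chips; eligible A, B

Pot 1: 165 chips, eligible: A, B, C, D, E
Pot 2: 4 chips, eligible: A, B, C, D
Pot 3: 108 chips, eligible: A, B, D
Pot 4: 140 chips, eligible: A, B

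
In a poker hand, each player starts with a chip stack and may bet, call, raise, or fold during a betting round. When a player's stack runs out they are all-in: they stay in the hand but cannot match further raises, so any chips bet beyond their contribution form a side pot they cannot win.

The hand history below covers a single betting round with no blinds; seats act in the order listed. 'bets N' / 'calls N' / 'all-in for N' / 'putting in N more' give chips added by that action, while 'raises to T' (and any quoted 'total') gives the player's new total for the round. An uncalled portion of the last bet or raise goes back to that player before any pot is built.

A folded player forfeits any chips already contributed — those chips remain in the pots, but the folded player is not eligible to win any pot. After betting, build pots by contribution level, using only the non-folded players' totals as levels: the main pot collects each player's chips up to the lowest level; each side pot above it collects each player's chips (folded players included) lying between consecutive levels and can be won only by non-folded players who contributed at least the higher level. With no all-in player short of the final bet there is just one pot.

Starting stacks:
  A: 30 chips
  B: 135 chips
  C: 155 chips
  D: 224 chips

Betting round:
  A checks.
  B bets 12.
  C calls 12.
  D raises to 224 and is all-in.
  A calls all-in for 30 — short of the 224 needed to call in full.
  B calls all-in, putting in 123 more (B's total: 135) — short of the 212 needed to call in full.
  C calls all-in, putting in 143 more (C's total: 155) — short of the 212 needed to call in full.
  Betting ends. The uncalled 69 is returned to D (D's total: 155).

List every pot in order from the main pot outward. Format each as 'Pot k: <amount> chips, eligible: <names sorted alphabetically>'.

Pot 1: 120 chips, eligible: A, B, C, D
Pot 2: 315 chips, eligible: B, C, D
Pot 3: 40 chips, eligible: C, D

Derivation:
Contributions (after 69 returned to D): A=30, B=135, C=155, D=155
Pot levels (distinct totals of non-folded players): 30, 135, 155
Layer 1-30: 30 each from A, B, C, D = 30*4 = 120 chips; eligible A, B, C, D
Layer 31-135: 105 each from B, C, D = 105*3 = 315 chips; eligible B, C, D
Layer 136-155: 20 each from C, D = 20*2 = 40 chips; eligible C, D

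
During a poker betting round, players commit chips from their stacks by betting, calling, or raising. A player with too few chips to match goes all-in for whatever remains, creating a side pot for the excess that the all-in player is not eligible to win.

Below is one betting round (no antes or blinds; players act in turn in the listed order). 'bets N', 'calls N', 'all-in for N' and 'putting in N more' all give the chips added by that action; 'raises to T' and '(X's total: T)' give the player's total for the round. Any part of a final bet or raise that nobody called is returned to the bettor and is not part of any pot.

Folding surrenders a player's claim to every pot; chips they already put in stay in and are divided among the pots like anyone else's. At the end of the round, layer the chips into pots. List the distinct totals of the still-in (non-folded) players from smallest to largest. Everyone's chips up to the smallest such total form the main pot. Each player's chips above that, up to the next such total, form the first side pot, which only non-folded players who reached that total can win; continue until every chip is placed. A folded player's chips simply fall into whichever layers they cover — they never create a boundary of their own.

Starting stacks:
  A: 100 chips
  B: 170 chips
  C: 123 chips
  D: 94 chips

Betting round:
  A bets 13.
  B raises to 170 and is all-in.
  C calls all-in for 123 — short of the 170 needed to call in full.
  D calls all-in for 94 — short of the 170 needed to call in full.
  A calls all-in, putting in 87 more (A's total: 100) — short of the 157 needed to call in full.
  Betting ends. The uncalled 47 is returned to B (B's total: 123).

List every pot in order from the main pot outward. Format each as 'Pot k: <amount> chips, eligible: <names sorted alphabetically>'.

Contributions (after 47 returned to B): A=100, B=123, C=123, D=94
Pot levels (distinct totals of non-folded players): 94, 100, 123
Layer 1-94: 94 each from A, B, C, D = 94*4 = 376 chips; eligible A, B, C, D
Layer 95-100: 6 each from A, B, C = 6*3 = 18 chips; eligible A, B, C
Layer 101-123: 23 each from B, C = 23*2 = 46 chips; eligible B, C

Pot 1: 376 chips, eligible: A, B, C, D
Pot 2: 18 chips, eligible: A, B, C
Pot 3: 46 chips, eligible: B, C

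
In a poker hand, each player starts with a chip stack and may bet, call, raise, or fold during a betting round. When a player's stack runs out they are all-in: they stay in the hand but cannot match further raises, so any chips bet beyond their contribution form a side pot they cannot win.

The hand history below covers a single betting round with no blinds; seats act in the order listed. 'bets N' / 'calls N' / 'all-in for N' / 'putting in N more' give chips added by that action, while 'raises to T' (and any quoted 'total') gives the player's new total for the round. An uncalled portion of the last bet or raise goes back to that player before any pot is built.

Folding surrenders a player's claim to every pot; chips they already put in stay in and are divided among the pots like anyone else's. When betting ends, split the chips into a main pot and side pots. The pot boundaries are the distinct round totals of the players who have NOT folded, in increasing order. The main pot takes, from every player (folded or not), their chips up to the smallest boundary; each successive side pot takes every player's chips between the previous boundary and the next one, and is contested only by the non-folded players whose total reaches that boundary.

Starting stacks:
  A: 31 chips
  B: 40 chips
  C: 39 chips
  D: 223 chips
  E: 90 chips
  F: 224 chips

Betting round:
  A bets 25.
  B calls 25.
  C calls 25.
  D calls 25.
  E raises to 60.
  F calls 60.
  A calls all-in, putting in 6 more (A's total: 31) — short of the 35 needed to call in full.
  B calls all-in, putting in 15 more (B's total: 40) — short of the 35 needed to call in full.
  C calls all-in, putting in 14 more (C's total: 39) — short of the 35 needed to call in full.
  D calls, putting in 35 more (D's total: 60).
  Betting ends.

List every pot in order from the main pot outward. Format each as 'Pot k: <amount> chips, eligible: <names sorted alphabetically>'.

Pot 1: 186 chips, eligible: A, B, C, D, E, F
Pot 2: 40 chips, eligible: B, C, D, E, F
Pot 3: 4 chips, eligible: B, D, E, F
Pot 4: 60 chips, eligible: D, E, F

Derivation:
Contributions: A=31, B=40, C=39, D=60, E=60, F=60
Pot levels (distinct totals of non-folded players): 31, 39, 40, 60
Layer 1-31: 31 each from A, B, C, D, E, F = 31*6 = 186 chips; eligible A, B, C, D, E, F
Layer 32-39: 8 each from B, C, D, E, F = 8*5 = 40 chips; eligible B, C, D, E, F
Layer 40-40: 1 each from B, D, E, F = 1*4 = 4 chips; eligible B, D, E, F
Layer 41-60: 20 each from D, E, F = 20*3 = 60 chips; eligible D, E, F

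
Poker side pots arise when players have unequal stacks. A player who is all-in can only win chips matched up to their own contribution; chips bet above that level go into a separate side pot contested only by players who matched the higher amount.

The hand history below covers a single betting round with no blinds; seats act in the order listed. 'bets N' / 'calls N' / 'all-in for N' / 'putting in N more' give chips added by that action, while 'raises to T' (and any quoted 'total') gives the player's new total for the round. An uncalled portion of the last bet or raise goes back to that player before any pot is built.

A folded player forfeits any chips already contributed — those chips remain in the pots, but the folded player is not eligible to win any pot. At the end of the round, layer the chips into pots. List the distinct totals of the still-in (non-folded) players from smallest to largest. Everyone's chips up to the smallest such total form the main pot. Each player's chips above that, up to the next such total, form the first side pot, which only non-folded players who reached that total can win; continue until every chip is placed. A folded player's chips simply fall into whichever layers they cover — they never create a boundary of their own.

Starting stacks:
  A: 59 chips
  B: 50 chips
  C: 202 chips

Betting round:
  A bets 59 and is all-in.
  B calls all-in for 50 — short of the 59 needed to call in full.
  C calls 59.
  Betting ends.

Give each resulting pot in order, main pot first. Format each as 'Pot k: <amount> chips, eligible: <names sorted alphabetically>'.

Contributions: A=59, B=50, C=59
Pot levels (distinct totals of non-folded players): 50, 59
Layer 1-50: 50 each from A, B, C = 50*3 = 150 chips; eligible A, B, C
Layer 51-59: 9 each from A, C = 9*2 = 18 chips; eligible A, C

Pot 1: 150 chips, eligible: A, B, C
Pot 2: 18 chips, eligible: A, C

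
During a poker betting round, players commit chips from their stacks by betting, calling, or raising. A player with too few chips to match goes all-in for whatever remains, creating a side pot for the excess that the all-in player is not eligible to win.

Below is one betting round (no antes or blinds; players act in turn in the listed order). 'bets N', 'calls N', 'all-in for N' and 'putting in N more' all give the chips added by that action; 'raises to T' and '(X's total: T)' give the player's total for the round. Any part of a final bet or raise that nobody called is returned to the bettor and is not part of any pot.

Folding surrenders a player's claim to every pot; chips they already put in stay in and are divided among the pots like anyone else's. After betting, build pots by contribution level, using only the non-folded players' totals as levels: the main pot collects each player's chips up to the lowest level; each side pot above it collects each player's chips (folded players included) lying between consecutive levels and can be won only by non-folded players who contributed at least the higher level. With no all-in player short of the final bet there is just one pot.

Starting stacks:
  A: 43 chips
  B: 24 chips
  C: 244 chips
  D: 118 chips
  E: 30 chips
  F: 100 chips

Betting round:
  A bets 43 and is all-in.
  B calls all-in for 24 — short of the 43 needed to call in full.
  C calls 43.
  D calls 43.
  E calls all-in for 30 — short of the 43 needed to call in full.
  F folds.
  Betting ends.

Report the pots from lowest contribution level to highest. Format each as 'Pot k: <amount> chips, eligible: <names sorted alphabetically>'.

Pot 1: 120 chips, eligible: A, B, C, D, E
Pot 2: 24 chips, eligible: A, C, D, E
Pot 3: 39 chips, eligible: A, C, D

Derivation:
Contributions: A=43, B=24, C=43, D=43, E=30
Folded: F
Pot levels (distinct totals of non-folded players): 24, 30, 43
Layer 1-24: 24 each from A, B, C, D, E = 24*5 = 120 chips; eligible A, B, C, D, E
Layer 25-30: 6 each from A, C, D, E = 6*4 = 24 chips; eligible A, C, D, E
Layer 31-43: 13 each from A, C, D = 13*3 = 39 chips; eligible A, C, D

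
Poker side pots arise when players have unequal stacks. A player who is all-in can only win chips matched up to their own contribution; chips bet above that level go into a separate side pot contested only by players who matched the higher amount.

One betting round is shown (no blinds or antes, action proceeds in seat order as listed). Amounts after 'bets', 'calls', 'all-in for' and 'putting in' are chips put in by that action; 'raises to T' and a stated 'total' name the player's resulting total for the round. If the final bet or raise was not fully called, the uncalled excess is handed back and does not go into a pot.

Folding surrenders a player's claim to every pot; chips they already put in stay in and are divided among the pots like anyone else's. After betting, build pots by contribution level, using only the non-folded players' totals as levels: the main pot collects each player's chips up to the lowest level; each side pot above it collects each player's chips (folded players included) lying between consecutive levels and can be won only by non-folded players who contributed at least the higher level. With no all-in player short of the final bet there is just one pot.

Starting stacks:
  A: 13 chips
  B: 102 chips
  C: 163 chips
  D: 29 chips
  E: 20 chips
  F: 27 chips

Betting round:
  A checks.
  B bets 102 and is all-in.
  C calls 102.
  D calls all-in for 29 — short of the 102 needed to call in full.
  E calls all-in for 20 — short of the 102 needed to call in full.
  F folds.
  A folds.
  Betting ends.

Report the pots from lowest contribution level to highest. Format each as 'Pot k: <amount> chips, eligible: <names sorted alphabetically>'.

Contributions: B=102, C=102, D=29, E=20
Folded: A, F
Pot levels (distinct totals of non-folded players): 20, 29, 102
Layer 1-20: 20 each from B, C, D, E = 20*4 = 80 chips; eligible B, C, D, E
Layer 21-29: 9 each from B, C, D = 9*3 = 27 chips; eligible B, C, D
Layer 30-102: 73 each from B, C = 73*2 = 146 chips; eligible B, C

Pot 1: 80 chips, eligible: B, C, D, E
Pot 2: 27 chips, eligible: B, C, D
Pot 3: 146 chips, eligible: B, C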